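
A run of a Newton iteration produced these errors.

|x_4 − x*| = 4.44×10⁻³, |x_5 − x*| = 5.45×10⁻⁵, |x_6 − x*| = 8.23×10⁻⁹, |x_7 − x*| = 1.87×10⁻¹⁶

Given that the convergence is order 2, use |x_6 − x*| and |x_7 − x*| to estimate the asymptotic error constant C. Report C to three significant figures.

C ≈ |x_7 − x*| / |x_6 − x*|^2
  = 1.87×10⁻¹⁶ / (8.23×10⁻⁹)^2
  = 1.87×10⁻¹⁶ / 6.77329e-17 ≈ 2.7608

2.76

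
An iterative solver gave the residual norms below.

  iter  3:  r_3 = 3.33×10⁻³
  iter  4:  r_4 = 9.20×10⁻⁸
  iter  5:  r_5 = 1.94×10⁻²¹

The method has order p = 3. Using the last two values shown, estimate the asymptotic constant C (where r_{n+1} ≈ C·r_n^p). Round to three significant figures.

C ≈ r_5 / r_4^3
  = 1.94×10⁻²¹ / (9.20×10⁻⁸)^3
  = 1.94×10⁻²¹ / 7.78688e-22 ≈ 2.4914

2.49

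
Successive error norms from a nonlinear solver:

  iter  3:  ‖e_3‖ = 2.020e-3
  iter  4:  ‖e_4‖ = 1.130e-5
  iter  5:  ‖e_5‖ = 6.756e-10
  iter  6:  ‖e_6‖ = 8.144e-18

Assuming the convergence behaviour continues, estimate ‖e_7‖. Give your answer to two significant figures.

1.2e-32

First estimate the order: p ≈ ln(‖e_6‖/‖e_5‖) / ln(‖e_5‖/‖e_4‖) = ln(8.144e-18/6.756e-10)/ln(6.756e-10/1.130e-5) = ln(1.20545e-08)/ln(5.97876e-05) ≈ 1.8750.
Then ‖e_7‖ ≈ ‖e_6‖·(‖e_6‖/‖e_5‖)^p = 8.144e-18·(1.20545e-08)^1.8750 = 8.144e-18·1.41956e-15 ≈ 1.156e-32.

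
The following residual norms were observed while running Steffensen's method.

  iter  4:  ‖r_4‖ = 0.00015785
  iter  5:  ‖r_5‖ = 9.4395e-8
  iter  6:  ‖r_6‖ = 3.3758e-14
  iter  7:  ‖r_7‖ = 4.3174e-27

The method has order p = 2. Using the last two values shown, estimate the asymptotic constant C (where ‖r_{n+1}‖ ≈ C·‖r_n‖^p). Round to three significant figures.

C ≈ ‖r_7‖ / ‖r_6‖^2
  = 4.3174e-27 / (3.3758e-14)^2
  = 4.3174e-27 / 1.1396e-27 ≈ 3.7885

3.79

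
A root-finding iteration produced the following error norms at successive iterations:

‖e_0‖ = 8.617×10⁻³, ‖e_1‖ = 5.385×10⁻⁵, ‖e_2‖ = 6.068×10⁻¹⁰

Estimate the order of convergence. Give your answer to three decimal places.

p ≈ ln(‖e_2‖/‖e_1‖) / ln(‖e_1‖/‖e_0‖)
  = ln(6.068×10⁻¹⁰/5.385×10⁻⁵) / ln(5.385×10⁻⁵/8.617×10⁻³)
  = ln(1.12683e-05) / ln(0.00624927)
  = -11.393517 / -5.075291 ≈ 2.244899

2.245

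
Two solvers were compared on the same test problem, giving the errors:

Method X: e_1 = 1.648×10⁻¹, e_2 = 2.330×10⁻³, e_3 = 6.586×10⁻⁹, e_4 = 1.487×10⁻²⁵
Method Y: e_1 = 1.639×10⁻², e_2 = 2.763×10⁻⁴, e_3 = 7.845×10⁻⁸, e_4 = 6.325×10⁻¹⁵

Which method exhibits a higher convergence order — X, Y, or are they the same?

X

Method X: p ≈ ln(1.487×10⁻²⁵/6.586×10⁻⁹)/ln(6.586×10⁻⁹/2.330×10⁻³) ≈ 3.00.
Method Y: p ≈ ln(6.325×10⁻¹⁵/7.845×10⁻⁸)/ln(7.845×10⁻⁸/2.763×10⁻⁴) ≈ 2.00.
Method X has the higher order (≈3.0 vs ≈2.0).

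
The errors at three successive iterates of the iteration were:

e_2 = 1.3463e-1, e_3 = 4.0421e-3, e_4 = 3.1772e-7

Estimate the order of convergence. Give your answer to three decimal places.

p ≈ ln(e_4/e_3) / ln(e_3/e_2)
  = ln(3.1772e-7/4.0421e-3) / ln(4.0421e-3/1.3463e-1)
  = ln(7.86027e-05) / ln(0.0300238)
  = -9.451105 / -3.505765 ≈ 2.695875

2.696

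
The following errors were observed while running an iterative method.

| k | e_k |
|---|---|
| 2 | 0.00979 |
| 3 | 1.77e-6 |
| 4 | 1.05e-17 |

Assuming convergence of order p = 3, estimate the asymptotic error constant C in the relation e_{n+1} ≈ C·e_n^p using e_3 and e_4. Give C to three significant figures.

C ≈ e_4 / e_3^3
  = 1.05e-17 / (1.77e-6)^3
  = 1.05e-17 / 5.54523e-18 ≈ 1.8935

1.89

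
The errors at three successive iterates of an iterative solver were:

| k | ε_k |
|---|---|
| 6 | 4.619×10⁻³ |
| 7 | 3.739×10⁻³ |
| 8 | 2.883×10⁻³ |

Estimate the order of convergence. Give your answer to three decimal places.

1.230

p ≈ ln(ε_8/ε_7) / ln(ε_7/ε_6)
  = ln(2.883×10⁻³/3.739×10⁻³) / ln(3.739×10⁻³/4.619×10⁻³)
  = ln(0.771062) / ln(0.809483)
  = -0.259986 / -0.211360 ≈ 1.230062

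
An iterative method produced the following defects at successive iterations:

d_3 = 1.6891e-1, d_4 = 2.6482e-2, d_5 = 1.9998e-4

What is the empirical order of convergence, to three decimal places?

p ≈ ln(d_5/d_4) / ln(d_4/d_3)
  = ln(1.9998e-4/2.6482e-2) / ln(2.6482e-2/1.6891e-1)
  = ln(0.00755154) / ln(0.156782)
  = -4.886004 / -1.852899 ≈ 2.636951

2.637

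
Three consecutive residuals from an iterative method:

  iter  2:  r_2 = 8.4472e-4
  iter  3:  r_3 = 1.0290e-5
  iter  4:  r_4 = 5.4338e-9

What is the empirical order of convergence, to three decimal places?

1.712

p ≈ ln(r_4/r_3) / ln(r_3/r_2)
  = ln(5.4338e-9/1.0290e-5) / ln(1.0290e-5/8.4472e-4)
  = ln(0.000528066) / ln(0.0121816)
  = -7.546289 / -4.407829 ≈ 1.712019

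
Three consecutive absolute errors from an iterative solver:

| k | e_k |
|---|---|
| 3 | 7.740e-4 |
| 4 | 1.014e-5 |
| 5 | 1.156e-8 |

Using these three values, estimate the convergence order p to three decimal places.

1.563

p ≈ ln(e_5/e_4) / ln(e_4/e_3)
  = ln(1.156e-8/1.014e-5) / ln(1.014e-5/7.740e-4)
  = ln(0.00114004) / ln(0.0131008)
  = -6.776692 / -4.335082 ≈ 1.563221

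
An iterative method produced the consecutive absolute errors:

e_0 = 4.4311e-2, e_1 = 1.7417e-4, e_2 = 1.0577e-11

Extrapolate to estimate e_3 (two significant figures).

First estimate the order: p ≈ ln(e_2/e_1) / ln(e_1/e_0) = ln(1.0577e-11/1.7417e-4)/ln(1.7417e-4/4.4311e-2) = ln(6.0728e-08)/ln(0.00393063) ≈ 3.0000.
Then e_3 ≈ e_2·(e_2/e_1)^p = 1.0577e-11·(6.0728e-08)^3.0000 = 1.0577e-11·2.23958e-22 ≈ 2.369e-33.

2.4e-33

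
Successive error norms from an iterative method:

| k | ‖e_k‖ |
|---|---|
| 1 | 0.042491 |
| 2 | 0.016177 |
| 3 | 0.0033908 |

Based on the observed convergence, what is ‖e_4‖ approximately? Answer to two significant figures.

First estimate the order: p ≈ ln(‖e_3‖/‖e_2‖) / ln(‖e_2‖/‖e_1‖) = ln(0.0033908/0.016177)/ln(0.016177/0.042491) = ln(0.209606)/ln(0.380716) ≈ 1.6180.
Then ‖e_4‖ ≈ ‖e_3‖·(‖e_3‖/‖e_2‖)^p = 0.0033908·(0.209606)^1.6180 = 0.0033908·0.0798052 ≈ 0.0002706.

2.7e-4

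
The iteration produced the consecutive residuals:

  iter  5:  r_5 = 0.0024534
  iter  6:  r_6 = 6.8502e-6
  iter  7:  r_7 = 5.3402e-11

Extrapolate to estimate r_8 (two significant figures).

3.2e-21

First estimate the order: p ≈ ln(r_7/r_6) / ln(r_6/r_5) = ln(5.3402e-11/6.8502e-6)/ln(6.8502e-6/0.0024534) = ln(7.79568e-06)/ln(0.00279213) ≈ 2.0000.
Then r_8 ≈ r_7·(r_7/r_6)^p = 5.3402e-11·(7.79568e-06)^2.0000 = 5.3402e-11·6.07726e-11 ≈ 3.245e-21.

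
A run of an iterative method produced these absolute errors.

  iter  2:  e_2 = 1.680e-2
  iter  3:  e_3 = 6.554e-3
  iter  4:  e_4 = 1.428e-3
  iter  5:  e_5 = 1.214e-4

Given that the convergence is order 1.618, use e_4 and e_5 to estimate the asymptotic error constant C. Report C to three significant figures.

4.87

C ≈ e_5 / e_4^1.618
  = 1.214e-4 / (1.428e-3)^1.618
  = 1.214e-4 / 2.49087e-05 ≈ 4.8738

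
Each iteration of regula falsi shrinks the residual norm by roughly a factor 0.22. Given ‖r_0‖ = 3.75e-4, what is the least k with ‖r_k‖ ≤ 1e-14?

17

After k steps, ‖r_k‖ ≈ 3.75e-4·0.22^k.
Need 0.22^k ≤ 1e-14/3.75e-4 = 2.66667e-11.
k ≥ ln(2.66667e-11)/ln(0.22) = -24.3476/-1.51413 = 16.080.
Smallest integer k = 17.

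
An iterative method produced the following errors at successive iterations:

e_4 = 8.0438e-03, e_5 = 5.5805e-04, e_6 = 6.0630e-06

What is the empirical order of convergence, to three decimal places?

1.695

p ≈ ln(e_6/e_5) / ln(e_5/e_4)
  = ln(6.0630e-06/5.5805e-04) / ln(5.5805e-04/8.0438e-03)
  = ln(0.0108646) / ln(0.0693764)
  = -4.522245 / -2.668209 ≈ 1.694862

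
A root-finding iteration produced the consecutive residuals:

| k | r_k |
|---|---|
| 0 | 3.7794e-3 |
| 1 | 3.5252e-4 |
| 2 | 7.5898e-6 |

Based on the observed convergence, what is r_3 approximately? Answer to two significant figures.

1.5e-8

First estimate the order: p ≈ ln(r_2/r_1) / ln(r_1/r_0) = ln(7.5898e-6/3.5252e-4)/ln(3.5252e-4/3.7794e-3) = ln(0.0215301)/ln(0.0932741) ≈ 1.6180.
Then r_3 ≈ r_2·(r_2/r_1)^p = 7.5898e-6·(0.0215301)^1.6180 = 7.5898e-6·0.00200848 ≈ 1.524e-08.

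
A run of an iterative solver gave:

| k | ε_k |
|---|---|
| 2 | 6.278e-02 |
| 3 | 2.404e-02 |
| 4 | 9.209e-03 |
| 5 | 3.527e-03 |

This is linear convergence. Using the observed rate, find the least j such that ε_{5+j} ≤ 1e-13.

Rate ρ ≈ ε_5/ε_4 = 3.527e-03/9.209e-03 = 0.3830.
After j more steps, ε_{5+j} ≈ 3.527e-03·ρ^j; need ρ^j ≤ 1e-13/3.527e-03 = 2.83527e-11.
j ≥ ln(2.83527e-11)/ln(0.3830) = -24.2863/-0.95972 = 25.306.
So 26 more iterations are needed.

26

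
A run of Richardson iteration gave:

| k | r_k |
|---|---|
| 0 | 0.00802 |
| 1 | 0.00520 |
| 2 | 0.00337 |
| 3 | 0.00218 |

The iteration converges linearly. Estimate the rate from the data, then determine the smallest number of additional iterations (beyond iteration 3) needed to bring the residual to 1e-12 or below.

50

Rate ρ ≈ r_3/r_2 = 0.00218/0.00337 = 0.6469.
After j more steps, r_{3+j} ≈ 0.00218·ρ^j; need ρ^j ≤ 1e-12/0.00218 = 4.58716e-10.
j ≥ ln(4.58716e-10)/ln(0.6469) = -21.5026/-0.43556 = 49.368.
So 50 more iterations are needed.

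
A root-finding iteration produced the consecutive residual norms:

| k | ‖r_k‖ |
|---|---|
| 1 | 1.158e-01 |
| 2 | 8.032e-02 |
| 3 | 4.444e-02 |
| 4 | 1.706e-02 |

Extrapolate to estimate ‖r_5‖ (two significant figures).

3.6e-3

First estimate the order: p ≈ ln(‖r_4‖/‖r_3‖) / ln(‖r_3‖/‖r_2‖) = ln(1.706e-02/4.444e-02)/ln(4.444e-02/8.032e-02) = ln(0.383888)/ln(0.553287) ≈ 1.6176.
Then ‖r_5‖ ≈ ‖r_4‖·(‖r_4‖/‖r_3‖)^p = 1.706e-02·(0.383888)^1.6176 = 1.706e-02·0.212525 ≈ 0.003626.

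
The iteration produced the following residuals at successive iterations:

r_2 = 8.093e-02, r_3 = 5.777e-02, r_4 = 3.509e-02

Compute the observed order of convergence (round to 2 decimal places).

p ≈ ln(r_4/r_3) / ln(r_3/r_2)
  = ln(3.509e-02/5.777e-02) / ln(5.777e-02/8.093e-02)
  = ln(0.607409) / ln(0.713827)
  = -0.49855 / -0.33711 ≈ 1.47889

1.48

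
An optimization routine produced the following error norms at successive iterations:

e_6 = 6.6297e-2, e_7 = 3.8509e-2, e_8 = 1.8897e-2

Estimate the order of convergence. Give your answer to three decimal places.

1.310

p ≈ ln(e_8/e_7) / ln(e_7/e_6)
  = ln(1.8897e-2/3.8509e-2) / ln(3.8509e-2/6.6297e-2)
  = ln(0.490716) / ln(0.580856)
  = -0.711890 / -0.543252 ≈ 1.310423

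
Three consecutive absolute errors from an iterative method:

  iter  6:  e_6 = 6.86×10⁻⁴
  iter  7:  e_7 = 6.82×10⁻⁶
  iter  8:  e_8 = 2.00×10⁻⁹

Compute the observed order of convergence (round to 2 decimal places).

p ≈ ln(e_8/e_7) / ln(e_7/e_6)
  = ln(2.00×10⁻⁹/6.82×10⁻⁶) / ln(6.82×10⁻⁶/6.86×10⁻⁴)
  = ln(0.000293255) / ln(0.00994169)
  = -8.13447 / -4.61102 ≈ 1.76414

1.76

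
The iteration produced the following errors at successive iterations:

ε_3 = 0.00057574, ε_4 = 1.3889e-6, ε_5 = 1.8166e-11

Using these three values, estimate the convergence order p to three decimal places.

1.866

p ≈ ln(ε_5/ε_4) / ln(ε_4/ε_3)
  = ln(1.8166e-11/1.3889e-6) / ln(1.3889e-6/0.00057574)
  = ln(1.30794e-05) / ln(0.00241237)
  = -11.244472 / -6.027146 ≈ 1.865638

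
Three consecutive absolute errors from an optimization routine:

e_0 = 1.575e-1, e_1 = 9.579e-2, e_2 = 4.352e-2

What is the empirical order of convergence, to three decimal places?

1.587

p ≈ ln(e_2/e_1) / ln(e_1/e_0)
  = ln(4.352e-2/9.579e-2) / ln(9.579e-2/1.575e-1)
  = ln(0.454327) / ln(0.60819)
  = -0.788938 / -0.497268 ≈ 1.586545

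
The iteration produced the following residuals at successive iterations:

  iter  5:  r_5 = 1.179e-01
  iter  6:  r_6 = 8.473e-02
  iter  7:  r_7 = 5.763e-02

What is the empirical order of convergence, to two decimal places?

p ≈ ln(r_7/r_6) / ln(r_6/r_5)
  = ln(5.763e-02/8.473e-02) / ln(8.473e-02/1.179e-01)
  = ln(0.680161) / ln(0.71866)
  = -0.38543 / -0.33037 ≈ 1.16666

1.17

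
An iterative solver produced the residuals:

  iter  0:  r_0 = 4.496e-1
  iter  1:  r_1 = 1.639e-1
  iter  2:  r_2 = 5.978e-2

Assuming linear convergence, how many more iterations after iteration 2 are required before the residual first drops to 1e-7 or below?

Rate ρ ≈ r_2/r_1 = 5.978e-2/1.639e-1 = 0.3647.
After j more steps, r_{2+j} ≈ 5.978e-2·ρ^j; need ρ^j ≤ 1e-7/5.978e-2 = 1.6728e-06.
j ≥ ln(1.6728e-06)/ln(0.3647) = -13.3010/-1.00868 = 13.187.
So 14 more iterations are needed.

14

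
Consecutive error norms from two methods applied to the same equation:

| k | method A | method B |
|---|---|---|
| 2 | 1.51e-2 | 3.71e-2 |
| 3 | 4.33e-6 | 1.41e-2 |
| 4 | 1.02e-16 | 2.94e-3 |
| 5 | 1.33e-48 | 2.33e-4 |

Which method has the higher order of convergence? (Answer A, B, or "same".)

A

Method A: p ≈ ln(1.33e-48/1.02e-16)/ln(1.02e-16/4.33e-6) ≈ 3.00.
Method B: p ≈ ln(2.33e-4/2.94e-3)/ln(2.94e-3/1.41e-2) ≈ 1.62.
Method A has the higher order (≈3.0 vs ≈1.6).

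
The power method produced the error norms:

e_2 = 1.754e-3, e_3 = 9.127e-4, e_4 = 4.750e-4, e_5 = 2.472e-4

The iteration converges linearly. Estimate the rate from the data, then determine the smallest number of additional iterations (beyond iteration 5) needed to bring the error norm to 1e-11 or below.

Rate ρ ≈ e_5/e_4 = 2.472e-4/4.750e-4 = 0.5204.
After j more steps, e_{5+j} ≈ 2.472e-4·ρ^j; need ρ^j ≤ 1e-11/2.472e-4 = 4.04531e-08.
j ≥ ln(4.04531e-08)/ln(0.5204) = -17.0231/-0.65316 = 26.063.
So 27 more iterations are needed.

27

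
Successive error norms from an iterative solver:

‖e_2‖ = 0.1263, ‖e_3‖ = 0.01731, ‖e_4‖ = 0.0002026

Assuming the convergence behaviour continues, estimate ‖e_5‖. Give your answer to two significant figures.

9.6e-9

First estimate the order: p ≈ ln(‖e_4‖/‖e_3‖) / ln(‖e_3‖/‖e_2‖) = ln(0.0002026/0.01731)/ln(0.01731/0.1263) = ln(0.0117042)/ln(0.137055) ≈ 2.2380.
Then ‖e_5‖ ≈ ‖e_4‖·(‖e_4‖/‖e_3‖)^p = 0.0002026·(0.0117042)^2.2380 = 0.0002026·4.75279e-05 ≈ 9.629e-09.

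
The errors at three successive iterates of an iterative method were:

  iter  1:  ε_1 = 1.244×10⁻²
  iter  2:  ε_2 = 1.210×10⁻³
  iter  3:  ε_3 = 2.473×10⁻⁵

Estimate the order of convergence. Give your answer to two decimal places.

1.67

p ≈ ln(ε_3/ε_2) / ln(ε_2/ε_1)
  = ln(2.473×10⁻⁵/1.210×10⁻³) / ln(1.210×10⁻³/1.244×10⁻²)
  = ln(0.020438) / ln(0.0972669)
  = -3.89036 / -2.33030 ≈ 1.66947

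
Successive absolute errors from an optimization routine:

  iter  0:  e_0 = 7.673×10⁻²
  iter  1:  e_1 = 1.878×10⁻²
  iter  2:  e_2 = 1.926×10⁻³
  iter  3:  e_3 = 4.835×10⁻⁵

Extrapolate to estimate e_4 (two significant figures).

1.2e-7

First estimate the order: p ≈ ln(e_3/e_2) / ln(e_2/e_1) = ln(4.835×10⁻⁵/1.926×10⁻³)/ln(1.926×10⁻³/1.878×10⁻²) = ln(0.0251038)/ln(0.102556) ≈ 1.6180.
Then e_4 ≈ e_3·(e_3/e_2)^p = 4.835×10⁻⁵·(0.0251038)^1.6180 = 4.835×10⁻⁵·0.00257501 ≈ 1.245e-07.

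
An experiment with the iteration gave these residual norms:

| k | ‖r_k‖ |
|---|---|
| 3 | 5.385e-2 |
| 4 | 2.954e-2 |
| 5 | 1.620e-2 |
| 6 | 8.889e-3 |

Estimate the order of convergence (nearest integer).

Consecutive ratios: ‖r_6‖/‖r_5‖ = 8.889e-3/1.620e-2 = 0.548704, ‖r_5‖/‖r_4‖ = 1.620e-2/2.954e-2 = 0.548409.
p ≈ ln(0.548704)/ln(0.548409) = -0.6002/-0.6007 ≈ 1.00.
So the convergence is linear (order 1).

1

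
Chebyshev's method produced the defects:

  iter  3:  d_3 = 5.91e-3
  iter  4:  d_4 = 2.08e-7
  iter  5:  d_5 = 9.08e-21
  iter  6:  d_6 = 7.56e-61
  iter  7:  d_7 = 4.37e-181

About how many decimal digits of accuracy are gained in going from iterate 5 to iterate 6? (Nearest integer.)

Digits gained ≈ log₁₀(d_5/d_6) = log₁₀(9.08e-21/7.56e-61) = log₁₀(1.20106e+40) ≈ 40.080.

40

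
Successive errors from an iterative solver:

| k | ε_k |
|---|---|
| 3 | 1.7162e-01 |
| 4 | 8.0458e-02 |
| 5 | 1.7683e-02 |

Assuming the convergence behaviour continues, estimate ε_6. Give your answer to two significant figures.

8.5e-4

First estimate the order: p ≈ ln(ε_5/ε_4) / ln(ε_4/ε_3) = ln(1.7683e-02/8.0458e-02)/ln(8.0458e-02/1.7162e-01) = ln(0.219779)/ln(0.468815) ≈ 2.0001.
Then ε_6 ≈ ε_5·(ε_5/ε_4)^p = 1.7683e-02·(0.219779)^2.0001 = 1.7683e-02·0.0482955 ≈ 0.000854.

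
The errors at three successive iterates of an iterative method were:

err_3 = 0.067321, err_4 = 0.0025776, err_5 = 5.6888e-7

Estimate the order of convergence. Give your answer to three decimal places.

2.580

p ≈ ln(err_5/err_4) / ln(err_4/err_3)
  = ln(5.6888e-7/0.0025776) / ln(0.0025776/0.067321)
  = ln(0.000220701) / ln(0.0382882)
  = -8.418702 / -3.262614 ≈ 2.580355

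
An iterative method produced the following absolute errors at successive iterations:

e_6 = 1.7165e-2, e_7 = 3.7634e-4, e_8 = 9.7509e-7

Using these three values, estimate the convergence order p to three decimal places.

1.559

p ≈ ln(e_8/e_7) / ln(e_7/e_6)
  = ln(9.7509e-7/3.7634e-4) / ln(3.7634e-4/1.7165e-2)
  = ln(0.00259098) / ln(0.0219248)
  = -5.955719 / -3.820137 ≈ 1.559033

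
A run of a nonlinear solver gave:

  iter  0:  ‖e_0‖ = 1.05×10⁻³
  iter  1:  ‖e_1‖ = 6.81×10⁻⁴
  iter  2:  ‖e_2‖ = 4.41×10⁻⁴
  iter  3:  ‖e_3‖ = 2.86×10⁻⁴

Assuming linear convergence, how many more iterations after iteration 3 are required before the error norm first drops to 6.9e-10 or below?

Rate ρ ≈ ‖e_3‖/‖e_2‖ = 2.86×10⁻⁴/4.41×10⁻⁴ = 0.6485.
After j more steps, ‖e_{3+j}‖ ≈ 2.86×10⁻⁴·ρ^j; need ρ^j ≤ 6.9e-10/2.86×10⁻⁴ = 2.41259e-06.
j ≥ ln(2.41259e-06)/ln(0.6485) = -12.9348/-0.43309 = 29.866.
So 30 more iterations are needed.

30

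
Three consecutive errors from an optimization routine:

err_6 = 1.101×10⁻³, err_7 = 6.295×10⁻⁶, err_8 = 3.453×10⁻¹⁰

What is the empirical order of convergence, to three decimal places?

p ≈ ln(err_8/err_7) / ln(err_7/err_6)
  = ln(3.453×10⁻¹⁰/6.295×10⁻⁶) / ln(6.295×10⁻⁶/1.101×10⁻³)
  = ln(5.48531e-05) / ln(0.00571753)
  = -9.810852 / -5.164218 ≈ 1.899775

1.900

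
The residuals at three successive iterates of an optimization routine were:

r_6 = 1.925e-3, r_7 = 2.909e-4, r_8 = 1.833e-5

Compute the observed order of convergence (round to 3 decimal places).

p ≈ ln(r_8/r_7) / ln(r_7/r_6)
  = ln(1.833e-5/2.909e-4) / ln(2.909e-4/1.925e-3)
  = ln(0.0630113) / ln(0.151117)
  = -2.764441 / -1.889701 ≈ 1.462899

1.463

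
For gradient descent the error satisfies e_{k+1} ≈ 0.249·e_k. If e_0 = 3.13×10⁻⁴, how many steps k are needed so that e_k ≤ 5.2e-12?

13

After k steps, e_k ≈ 3.13×10⁻⁴·0.249^k.
Need 0.249^k ≤ 5.2e-12/3.13×10⁻⁴ = 1.66134e-08.
k ≥ ln(1.66134e-08)/ln(0.249) = -17.9131/-1.39030 = 12.884.
Smallest integer k = 13.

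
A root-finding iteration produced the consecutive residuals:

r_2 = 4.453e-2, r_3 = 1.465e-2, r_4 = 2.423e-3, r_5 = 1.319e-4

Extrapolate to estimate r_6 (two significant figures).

First estimate the order: p ≈ ln(r_5/r_4) / ln(r_4/r_3) = ln(1.319e-4/2.423e-3)/ln(2.423e-3/1.465e-2) = ln(0.0544366)/ln(0.165392) ≈ 1.6176.
Then r_6 ≈ r_5·(r_5/r_4)^p = 1.319e-4·(0.0544366)^1.6176 = 1.319e-4·0.00901939 ≈ 1.19e-06.

1.2e-6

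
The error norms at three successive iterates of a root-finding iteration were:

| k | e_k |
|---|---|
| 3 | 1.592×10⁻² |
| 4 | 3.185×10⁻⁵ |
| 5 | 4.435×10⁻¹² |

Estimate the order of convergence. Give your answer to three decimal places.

p ≈ ln(e_5/e_4) / ln(e_4/e_3)
  = ln(4.435×10⁻¹²/3.185×10⁻⁵) / ln(3.185×10⁻⁵/1.592×10⁻²)
  = ln(1.39246e-07) / ln(0.00200063)
  = -15.787024 / -6.214293 ≈ 2.540438

2.540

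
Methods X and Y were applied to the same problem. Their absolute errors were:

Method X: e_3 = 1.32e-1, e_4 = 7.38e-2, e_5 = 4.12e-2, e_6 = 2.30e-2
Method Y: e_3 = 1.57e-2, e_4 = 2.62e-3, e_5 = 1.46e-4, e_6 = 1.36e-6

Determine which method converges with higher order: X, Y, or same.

Y

Method X: p ≈ ln(2.30e-2/4.12e-2)/ln(4.12e-2/7.38e-2) ≈ 1.00.
Method Y: p ≈ ln(1.36e-6/1.46e-4)/ln(1.46e-4/2.62e-3) ≈ 1.62.
Method Y has the higher order (≈1.6 vs ≈1.0).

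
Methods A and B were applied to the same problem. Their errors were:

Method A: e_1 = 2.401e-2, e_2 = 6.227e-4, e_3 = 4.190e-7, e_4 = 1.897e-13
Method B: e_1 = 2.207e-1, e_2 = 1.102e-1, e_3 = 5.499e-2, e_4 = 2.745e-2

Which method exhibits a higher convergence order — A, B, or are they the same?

Method A: p ≈ ln(1.897e-13/4.190e-7)/ln(4.190e-7/6.227e-4) ≈ 2.00.
Method B: p ≈ ln(2.745e-2/5.499e-2)/ln(5.499e-2/1.102e-1) ≈ 1.00.
Method A has the higher order (≈2.0 vs ≈1.0).

A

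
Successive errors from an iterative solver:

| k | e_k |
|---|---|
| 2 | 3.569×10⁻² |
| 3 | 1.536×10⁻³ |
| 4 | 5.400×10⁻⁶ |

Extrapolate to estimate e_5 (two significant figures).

2.1e-10

First estimate the order: p ≈ ln(e_4/e_3) / ln(e_3/e_2) = ln(5.400×10⁻⁶/1.536×10⁻³)/ln(1.536×10⁻³/3.569×10⁻²) = ln(0.00351563)/ln(0.0430373) ≈ 1.7963.
Then e_5 ≈ e_4·(e_4/e_3)^p = 5.400×10⁻⁶·(0.00351563)^1.7963 = 5.400×10⁻⁶·3.90738e-05 ≈ 2.11e-10.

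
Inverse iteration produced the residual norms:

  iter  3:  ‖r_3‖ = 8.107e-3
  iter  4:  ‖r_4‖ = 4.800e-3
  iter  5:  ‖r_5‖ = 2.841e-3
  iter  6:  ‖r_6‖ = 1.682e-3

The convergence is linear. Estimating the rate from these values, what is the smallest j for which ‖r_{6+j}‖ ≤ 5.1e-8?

Rate ρ ≈ ‖r_6‖/‖r_5‖ = 1.682e-3/2.841e-3 = 0.5920.
After j more steps, ‖r_{6+j}‖ ≈ 1.682e-3·ρ^j; need ρ^j ≤ 5.1e-8/1.682e-3 = 3.0321e-05.
j ≥ ln(3.0321e-05)/ln(0.5920) = -10.4037/-0.52425 = 19.845.
So 20 more iterations are needed.

20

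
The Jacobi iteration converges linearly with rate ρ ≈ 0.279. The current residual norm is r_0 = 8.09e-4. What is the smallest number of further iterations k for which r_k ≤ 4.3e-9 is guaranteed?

After k steps, r_k ≈ 8.09e-4·0.279^k.
Need 0.279^k ≤ 4.3e-9/8.09e-4 = 5.3152e-06.
k ≥ ln(5.3152e-06)/ln(0.279) = -12.1449/-1.27654 = 9.514.
Smallest integer k = 10.

10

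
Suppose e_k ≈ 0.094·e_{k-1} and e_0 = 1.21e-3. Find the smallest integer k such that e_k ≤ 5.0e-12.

9

After k steps, e_k ≈ 1.21e-3·0.094^k.
Need 0.094^k ≤ 5.0e-12/1.21e-3 = 4.13223e-09.
k ≥ ln(4.13223e-09)/ln(0.094) = -19.3044/-2.36446 = 8.164.
Smallest integer k = 9.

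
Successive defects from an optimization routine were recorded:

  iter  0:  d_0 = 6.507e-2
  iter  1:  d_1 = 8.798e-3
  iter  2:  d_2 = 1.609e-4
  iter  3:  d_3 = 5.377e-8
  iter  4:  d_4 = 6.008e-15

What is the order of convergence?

2

Consecutive ratios: d_4/d_3 = 6.008e-15/5.377e-8 = 1.11735e-07, d_3/d_2 = 5.377e-8/1.609e-4 = 0.000334183.
p ≈ ln(1.11735e-07)/ln(0.000334183) = -16.0071/-8.0038 ≈ 2.00.
So the convergence is quadratic (order 2).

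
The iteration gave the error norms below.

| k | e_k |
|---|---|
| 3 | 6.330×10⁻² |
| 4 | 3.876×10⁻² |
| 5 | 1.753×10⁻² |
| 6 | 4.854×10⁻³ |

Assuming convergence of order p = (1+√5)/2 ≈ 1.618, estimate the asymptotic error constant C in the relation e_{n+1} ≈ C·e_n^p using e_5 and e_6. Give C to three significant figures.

3.37

C ≈ e_6 / e_5^1.618
  = 4.854×10⁻³ / (1.753×10⁻²)^1.618
  = 4.854×10⁻³ / 0.00144025 ≈ 3.3702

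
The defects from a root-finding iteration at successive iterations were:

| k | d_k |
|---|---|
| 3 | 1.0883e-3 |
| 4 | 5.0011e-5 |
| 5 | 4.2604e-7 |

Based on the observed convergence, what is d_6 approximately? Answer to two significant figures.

2.7e-10

First estimate the order: p ≈ ln(d_5/d_4) / ln(d_4/d_3) = ln(4.2604e-7/5.0011e-5)/ln(5.0011e-5/1.0883e-3) = ln(0.00851893)/ln(0.0459533) ≈ 1.5472.
Then d_6 ≈ d_5·(d_5/d_4)^p = 4.2604e-7·(0.00851893)^1.5472 = 4.2604e-7·0.000627902 ≈ 2.675e-10.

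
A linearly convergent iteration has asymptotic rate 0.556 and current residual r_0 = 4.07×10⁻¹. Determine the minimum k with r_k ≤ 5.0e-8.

After k steps, r_k ≈ 4.07×10⁻¹·0.556^k.
Need 0.556^k ≤ 5.0e-8/4.07×10⁻¹ = 1.2285e-07.
k ≥ ln(1.2285e-07)/ln(0.556) = -15.9123/-0.58699 = 27.108.
Smallest integer k = 28.

28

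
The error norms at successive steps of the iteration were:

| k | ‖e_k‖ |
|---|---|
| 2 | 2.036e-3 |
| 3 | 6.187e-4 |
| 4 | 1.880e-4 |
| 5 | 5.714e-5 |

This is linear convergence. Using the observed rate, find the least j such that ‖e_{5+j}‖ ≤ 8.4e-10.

Rate ρ ≈ ‖e_5‖/‖e_4‖ = 5.714e-5/1.880e-4 = 0.3039.
After j more steps, ‖e_{5+j}‖ ≈ 5.714e-5·ρ^j; need ρ^j ≤ 8.4e-10/5.714e-5 = 1.47007e-05.
j ≥ ln(1.47007e-05)/ln(0.3039) = -11.1276/-1.19106 = 9.343.
So 10 more iterations are needed.

10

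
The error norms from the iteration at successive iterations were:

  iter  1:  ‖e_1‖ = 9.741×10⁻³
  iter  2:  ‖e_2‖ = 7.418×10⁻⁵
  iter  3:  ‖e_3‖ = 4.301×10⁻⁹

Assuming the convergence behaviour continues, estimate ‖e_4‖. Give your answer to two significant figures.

1.4e-17

First estimate the order: p ≈ ln(‖e_3‖/‖e_2‖) / ln(‖e_2‖/‖e_1‖) = ln(4.301×10⁻⁹/7.418×10⁻⁵)/ln(7.418×10⁻⁵/9.741×10⁻³) = ln(5.79806e-05)/ln(0.00761523) ≈ 2.0000.
Then ‖e_4‖ ≈ ‖e_3‖·(‖e_3‖/‖e_2‖)^p = 4.301×10⁻⁹·(5.79806e-05)^2.0000 = 4.301×10⁻⁹·3.36175e-09 ≈ 1.446e-17.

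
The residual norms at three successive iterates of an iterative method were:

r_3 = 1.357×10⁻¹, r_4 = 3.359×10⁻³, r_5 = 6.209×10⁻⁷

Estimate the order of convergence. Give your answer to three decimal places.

p ≈ ln(r_5/r_4) / ln(r_4/r_3)
  = ln(6.209×10⁻⁷/3.359×10⁻³) / ln(3.359×10⁻³/1.357×10⁻¹)
  = ln(0.000184847) / ln(0.0247531)
  = -8.595982 / -3.698805 ≈ 2.323989

2.324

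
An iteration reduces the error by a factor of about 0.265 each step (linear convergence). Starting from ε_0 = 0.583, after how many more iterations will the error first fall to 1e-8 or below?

After k steps, ε_k ≈ 0.583·0.265^k.
Need 0.265^k ≤ 1e-8/0.583 = 1.71527e-08.
k ≥ ln(1.71527e-08)/ln(0.265) = -17.8811/-1.32803 = 13.464.
Smallest integer k = 14.

14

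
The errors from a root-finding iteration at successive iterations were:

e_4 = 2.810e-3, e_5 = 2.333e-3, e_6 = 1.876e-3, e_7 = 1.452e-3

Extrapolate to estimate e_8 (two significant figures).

1.1e-3

First estimate the order: p ≈ ln(e_7/e_6) / ln(e_6/e_5) = ln(1.452e-3/1.876e-3)/ln(1.876e-3/2.333e-3) = ln(0.773987)/ln(0.804115) ≈ 1.1752.
Then e_8 ≈ e_7·(e_7/e_6)^p = 1.452e-3·(0.773987)^1.1752 = 1.452e-3·0.740014 ≈ 0.001075.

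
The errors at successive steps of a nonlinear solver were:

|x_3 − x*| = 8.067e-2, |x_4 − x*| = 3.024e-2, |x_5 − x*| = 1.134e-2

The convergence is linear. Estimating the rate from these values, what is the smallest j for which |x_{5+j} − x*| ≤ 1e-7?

Rate ρ ≈ |x_5 − x*|/|x_4 − x*| = 1.134e-2/3.024e-2 = 0.3750.
After j more steps, |x_{5+j} − x*| ≈ 1.134e-2·ρ^j; need ρ^j ≤ 1e-7/1.134e-2 = 8.81834e-06.
j ≥ ln(8.81834e-06)/ln(0.3750) = -11.6387/-0.98083 = 11.866.
So 12 more iterations are needed.

12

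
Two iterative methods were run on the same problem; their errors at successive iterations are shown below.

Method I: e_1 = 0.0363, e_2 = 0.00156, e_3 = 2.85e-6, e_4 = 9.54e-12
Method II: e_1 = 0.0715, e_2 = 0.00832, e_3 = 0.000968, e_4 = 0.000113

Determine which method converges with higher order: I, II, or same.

I

Method I: p ≈ ln(9.54e-12/2.85e-6)/ln(2.85e-6/0.00156) ≈ 2.00.
Method II: p ≈ ln(0.000113/0.000968)/ln(0.000968/0.00832) ≈ 1.00.
Method I has the higher order (≈2.0 vs ≈1.0).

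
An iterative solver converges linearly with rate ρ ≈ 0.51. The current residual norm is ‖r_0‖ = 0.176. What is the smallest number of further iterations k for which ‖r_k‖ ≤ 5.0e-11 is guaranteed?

After k steps, ‖r_k‖ ≈ 0.176·0.51^k.
Need 0.51^k ≤ 5.0e-11/0.176 = 2.84091e-10.
k ≥ ln(2.84091e-10)/ln(0.51) = -21.9817/-0.67334 = 32.646.
Smallest integer k = 33.

33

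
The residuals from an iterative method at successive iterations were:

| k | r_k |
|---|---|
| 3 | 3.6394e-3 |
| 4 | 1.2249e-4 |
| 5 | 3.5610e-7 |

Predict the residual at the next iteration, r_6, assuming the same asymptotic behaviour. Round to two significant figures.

1.5e-11

First estimate the order: p ≈ ln(r_5/r_4) / ln(r_4/r_3) = ln(3.5610e-7/1.2249e-4)/ln(1.2249e-4/3.6394e-3) = ln(0.00290718)/ln(0.0336566) ≈ 1.7221.
Then r_6 ≈ r_5·(r_5/r_4)^p = 3.5610e-7·(0.00290718)^1.7221 = 3.5610e-7·4.28396e-05 ≈ 1.526e-11.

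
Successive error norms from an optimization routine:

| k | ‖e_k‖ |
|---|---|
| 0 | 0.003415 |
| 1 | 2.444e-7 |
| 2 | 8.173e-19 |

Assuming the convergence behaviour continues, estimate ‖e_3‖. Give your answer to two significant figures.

1.4e-50

First estimate the order: p ≈ ln(‖e_2‖/‖e_1‖) / ln(‖e_1‖/‖e_0‖) = ln(8.173e-19/2.444e-7)/ln(2.444e-7/0.003415) = ln(3.34411e-12)/ln(7.15666e-05) ≈ 2.7684.
Then ‖e_3‖ ≈ ‖e_2‖·(‖e_2‖/‖e_1‖)^p = 8.173e-19·(3.34411e-12)^2.7684 = 8.173e-19·1.70066e-32 ≈ 1.39e-50.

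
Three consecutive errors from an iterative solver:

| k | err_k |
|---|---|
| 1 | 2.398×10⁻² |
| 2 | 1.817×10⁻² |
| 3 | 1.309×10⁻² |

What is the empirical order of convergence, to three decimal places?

p ≈ ln(err_3/err_2) / ln(err_2/err_1)
  = ln(1.309×10⁻²/1.817×10⁻²) / ln(1.817×10⁻²/2.398×10⁻²)
  = ln(0.720418) / ln(0.757715)
  = -0.327924 / -0.277448 ≈ 1.181930

1.182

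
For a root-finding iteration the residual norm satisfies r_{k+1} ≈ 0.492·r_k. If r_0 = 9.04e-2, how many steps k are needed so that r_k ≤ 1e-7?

After k steps, r_k ≈ 9.04e-2·0.492^k.
Need 0.492^k ≤ 1e-7/9.04e-2 = 1.10619e-06.
k ≥ ln(1.10619e-06)/ln(0.492) = -13.7146/-0.70928 = 19.336.
Smallest integer k = 20.

20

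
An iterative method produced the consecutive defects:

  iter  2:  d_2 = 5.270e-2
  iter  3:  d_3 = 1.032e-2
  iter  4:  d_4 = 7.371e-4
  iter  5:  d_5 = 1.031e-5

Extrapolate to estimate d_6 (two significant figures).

First estimate the order: p ≈ ln(d_5/d_4) / ln(d_4/d_3) = ln(1.031e-5/7.371e-4)/ln(7.371e-4/1.032e-2) = ln(0.0139872)/ln(0.0714244) ≈ 1.6178.
Then d_6 ≈ d_5·(d_5/d_4)^p = 1.031e-5·(0.0139872)^1.6178 = 1.031e-5·0.00100038 ≈ 1.031e-08.

1.0e-8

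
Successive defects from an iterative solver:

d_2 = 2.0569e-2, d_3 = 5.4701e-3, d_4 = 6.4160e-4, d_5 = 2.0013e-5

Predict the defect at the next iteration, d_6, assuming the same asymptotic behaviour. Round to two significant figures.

First estimate the order: p ≈ ln(d_5/d_4) / ln(d_4/d_3) = ln(2.0013e-5/6.4160e-4)/ln(6.4160e-4/5.4701e-3) = ln(0.0311923)/ln(0.117292) ≈ 1.6180.
Then d_6 ≈ d_5·(d_5/d_4)^p = 2.0013e-5·(0.0311923)^1.6180 = 2.0013e-5·0.00365905 ≈ 7.323e-08.

7.3e-8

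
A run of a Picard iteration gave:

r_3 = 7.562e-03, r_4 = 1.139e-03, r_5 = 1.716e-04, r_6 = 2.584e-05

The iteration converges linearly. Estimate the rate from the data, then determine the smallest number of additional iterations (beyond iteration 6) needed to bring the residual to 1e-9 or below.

Rate ρ ≈ r_6/r_5 = 2.584e-05/1.716e-04 = 0.1506.
After j more steps, r_{6+j} ≈ 2.584e-05·ρ^j; need ρ^j ≤ 1e-9/2.584e-05 = 3.86997e-05.
j ≥ ln(3.86997e-05)/ln(0.1506) = -10.1597/-1.89313 = 5.367.
So 6 more iterations are needed.

6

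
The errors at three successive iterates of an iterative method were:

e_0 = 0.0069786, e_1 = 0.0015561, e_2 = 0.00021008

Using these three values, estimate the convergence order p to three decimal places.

1.334

p ≈ ln(e_2/e_1) / ln(e_1/e_0)
  = ln(0.00021008/0.0015561) / ln(0.0015561/0.0069786)
  = ln(0.135004) / ln(0.222982)
  = -2.002451 / -1.500664 ≈ 1.334377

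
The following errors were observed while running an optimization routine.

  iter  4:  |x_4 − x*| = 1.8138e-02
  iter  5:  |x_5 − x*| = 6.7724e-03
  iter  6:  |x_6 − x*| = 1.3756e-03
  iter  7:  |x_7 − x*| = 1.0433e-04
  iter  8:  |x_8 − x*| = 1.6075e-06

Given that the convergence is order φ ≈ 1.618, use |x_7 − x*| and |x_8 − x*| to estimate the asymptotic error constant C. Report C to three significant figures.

C ≈ |x_8 − x*| / |x_7 − x*|^1.618
  = 1.6075e-06 / (1.0433e-04)^1.618
  = 1.6075e-06 / 3.61232e-07 ≈ 4.45

4.45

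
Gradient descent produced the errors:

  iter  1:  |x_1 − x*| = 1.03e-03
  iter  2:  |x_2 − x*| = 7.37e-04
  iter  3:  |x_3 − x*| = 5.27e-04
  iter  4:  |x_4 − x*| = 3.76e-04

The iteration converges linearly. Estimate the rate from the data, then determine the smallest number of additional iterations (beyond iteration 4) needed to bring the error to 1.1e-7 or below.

25

Rate ρ ≈ |x_4 − x*|/|x_3 − x*| = 3.76e-04/5.27e-04 = 0.7135.
After j more steps, |x_{4+j} − x*| ≈ 3.76e-04·ρ^j; need ρ^j ≤ 1.1e-7/3.76e-04 = 0.000292553.
j ≥ ln(0.000292553)/ln(0.7135) = -8.1369/-0.33757 = 24.104.
So 25 more iterations are needed.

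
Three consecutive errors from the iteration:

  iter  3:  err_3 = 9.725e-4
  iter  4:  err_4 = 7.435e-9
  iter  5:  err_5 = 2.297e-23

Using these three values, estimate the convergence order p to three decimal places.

p ≈ ln(err_5/err_4) / ln(err_4/err_3)
  = ln(2.297e-23/7.435e-9) / ln(7.435e-9/9.725e-4)
  = ln(3.08944e-15) / ln(7.64524e-06)
  = -33.410787 / -11.781427 ≈ 2.835886

2.836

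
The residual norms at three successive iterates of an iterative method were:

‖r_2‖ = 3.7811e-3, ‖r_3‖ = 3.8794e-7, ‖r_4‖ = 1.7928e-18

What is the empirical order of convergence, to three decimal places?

p ≈ ln(‖r_4‖/‖r_3‖) / ln(‖r_3‖/‖r_2‖)
  = ln(1.7928e-18/3.8794e-7) / ln(3.8794e-7/3.7811e-3)
  = ln(4.62133e-12) / ln(0.0001026)
  = -26.100339 / -9.184673 ≈ 2.841728

2.842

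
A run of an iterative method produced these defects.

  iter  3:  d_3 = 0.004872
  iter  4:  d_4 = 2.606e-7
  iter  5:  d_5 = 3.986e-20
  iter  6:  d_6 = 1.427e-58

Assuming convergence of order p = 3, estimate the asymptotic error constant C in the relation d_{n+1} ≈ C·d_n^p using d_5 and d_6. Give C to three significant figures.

C ≈ d_6 / d_5^3
  = 1.427e-58 / (3.986e-20)^3
  = 1.427e-58 / 6.33303e-59 ≈ 2.2533

2.25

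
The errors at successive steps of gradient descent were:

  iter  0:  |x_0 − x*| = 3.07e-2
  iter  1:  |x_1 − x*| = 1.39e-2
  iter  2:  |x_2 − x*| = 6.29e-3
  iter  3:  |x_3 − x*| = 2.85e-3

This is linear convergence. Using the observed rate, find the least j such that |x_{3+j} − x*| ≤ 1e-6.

11

Rate ρ ≈ |x_3 − x*|/|x_2 − x*| = 2.85e-3/6.29e-3 = 0.4531.
After j more steps, |x_{3+j} − x*| ≈ 2.85e-3·ρ^j; need ρ^j ≤ 1e-6/2.85e-3 = 0.000350877.
j ≥ ln(0.000350877)/ln(0.4531) = -7.9551/-0.79164 = 10.049.
So 11 more iterations are needed.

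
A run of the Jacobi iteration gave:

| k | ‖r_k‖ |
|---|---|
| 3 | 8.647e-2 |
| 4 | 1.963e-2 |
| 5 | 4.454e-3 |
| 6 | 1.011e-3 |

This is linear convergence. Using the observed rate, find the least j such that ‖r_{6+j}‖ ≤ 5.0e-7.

6

Rate ρ ≈ ‖r_6‖/‖r_5‖ = 1.011e-3/4.454e-3 = 0.2270.
After j more steps, ‖r_{6+j}‖ ≈ 1.011e-3·ρ^j; need ρ^j ≤ 5.0e-7/1.011e-3 = 0.00049456.
j ≥ ln(0.00049456)/ln(0.2270) = -7.6118/-1.48281 = 5.133.
So 6 more iterations are needed.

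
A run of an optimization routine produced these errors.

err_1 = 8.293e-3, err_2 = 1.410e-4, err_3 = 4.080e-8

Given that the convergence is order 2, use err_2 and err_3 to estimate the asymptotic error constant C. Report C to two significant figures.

2.1

C ≈ err_3 / err_2^2
  = 4.080e-8 / (1.410e-4)^2
  = 4.080e-8 / 1.9881e-08 ≈ 2.0522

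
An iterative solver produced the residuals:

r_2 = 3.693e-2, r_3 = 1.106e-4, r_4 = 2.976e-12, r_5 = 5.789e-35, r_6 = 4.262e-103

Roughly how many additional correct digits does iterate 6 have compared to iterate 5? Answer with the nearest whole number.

Digits gained ≈ log₁₀(r_5/r_6) = log₁₀(5.789e-35/4.262e-103) = log₁₀(1.35828e+68) ≈ 68.133.

68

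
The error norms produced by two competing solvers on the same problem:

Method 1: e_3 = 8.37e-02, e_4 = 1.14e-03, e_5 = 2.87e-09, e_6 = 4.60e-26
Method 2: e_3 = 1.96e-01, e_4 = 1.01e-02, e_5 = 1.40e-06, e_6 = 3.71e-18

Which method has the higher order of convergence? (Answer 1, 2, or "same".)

same

Method 1: p ≈ ln(4.60e-26/2.87e-09)/ln(2.87e-09/1.14e-03) ≈ 3.00.
Method 2: p ≈ ln(3.71e-18/1.40e-06)/ln(1.40e-06/1.01e-02) ≈ 3.00.
Both orders ≈ 3.0 — effectively the same.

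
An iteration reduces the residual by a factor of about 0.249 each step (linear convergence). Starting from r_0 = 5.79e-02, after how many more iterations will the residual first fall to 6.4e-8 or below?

10

After k steps, r_k ≈ 5.79e-02·0.249^k.
Need 0.249^k ≤ 6.4e-8/5.79e-02 = 1.10535e-06.
k ≥ ln(1.10535e-06)/ln(0.249) = -13.7153/-1.39030 = 9.865.
Smallest integer k = 10.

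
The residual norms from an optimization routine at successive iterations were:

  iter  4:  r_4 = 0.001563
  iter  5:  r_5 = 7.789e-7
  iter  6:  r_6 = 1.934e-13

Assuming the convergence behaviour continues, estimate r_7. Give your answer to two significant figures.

First estimate the order: p ≈ ln(r_6/r_5) / ln(r_5/r_4) = ln(1.934e-13/7.789e-7)/ln(7.789e-7/0.001563) = ln(2.48299e-07)/ln(0.000498337) ≈ 2.0000.
Then r_7 ≈ r_6·(r_6/r_5)^p = 1.934e-13·(2.48299e-07)^2.0000 = 1.934e-13·6.16524e-14 ≈ 1.192e-26.

1.2e-26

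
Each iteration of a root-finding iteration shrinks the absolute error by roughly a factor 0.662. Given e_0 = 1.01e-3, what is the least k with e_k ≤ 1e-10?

After k steps, e_k ≈ 1.01e-3·0.662^k.
Need 0.662^k ≤ 1e-10/1.01e-3 = 9.90099e-08.
k ≥ ln(9.90099e-08)/ln(0.662) = -16.1280/-0.41249 = 39.099.
Smallest integer k = 40.

40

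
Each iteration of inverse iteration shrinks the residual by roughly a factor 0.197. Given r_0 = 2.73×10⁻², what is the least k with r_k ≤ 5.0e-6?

6

After k steps, r_k ≈ 2.73×10⁻²·0.197^k.
Need 0.197^k ≤ 5.0e-6/2.73×10⁻² = 0.00018315.
k ≥ ln(0.00018315)/ln(0.197) = -8.6052/-1.62455 = 5.297.
Smallest integer k = 6.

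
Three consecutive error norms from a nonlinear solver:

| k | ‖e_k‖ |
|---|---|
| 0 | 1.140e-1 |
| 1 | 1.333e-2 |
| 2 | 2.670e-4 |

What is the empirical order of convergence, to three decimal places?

p ≈ ln(‖e_2‖/‖e_1‖) / ln(‖e_1‖/‖e_0‖)
  = ln(2.670e-4/1.333e-2) / ln(1.333e-2/1.140e-1)
  = ln(0.02003) / ln(0.11693)
  = -3.910524 / -2.146180 ≈ 1.822086

1.822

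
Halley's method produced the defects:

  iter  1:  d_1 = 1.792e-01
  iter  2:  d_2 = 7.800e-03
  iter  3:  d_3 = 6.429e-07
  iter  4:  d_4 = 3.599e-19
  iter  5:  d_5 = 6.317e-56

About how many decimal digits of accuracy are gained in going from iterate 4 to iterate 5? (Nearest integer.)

37

Digits gained ≈ log₁₀(d_4/d_5) = log₁₀(3.599e-19/6.317e-56) = log₁₀(5.69732e+36) ≈ 36.756.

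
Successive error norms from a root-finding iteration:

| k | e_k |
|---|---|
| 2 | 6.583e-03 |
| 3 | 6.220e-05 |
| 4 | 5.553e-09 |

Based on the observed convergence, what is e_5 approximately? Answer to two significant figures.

4.4e-17

First estimate the order: p ≈ ln(e_4/e_3) / ln(e_3/e_2) = ln(5.553e-09/6.220e-05)/ln(6.220e-05/6.583e-03) = ln(8.92765e-05)/ln(0.00944858) ≈ 2.0000.
Then e_5 ≈ e_4·(e_4/e_3)^p = 5.553e-09·(8.92765e-05)^2.0000 = 5.553e-09·7.97029e-09 ≈ 4.426e-17.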